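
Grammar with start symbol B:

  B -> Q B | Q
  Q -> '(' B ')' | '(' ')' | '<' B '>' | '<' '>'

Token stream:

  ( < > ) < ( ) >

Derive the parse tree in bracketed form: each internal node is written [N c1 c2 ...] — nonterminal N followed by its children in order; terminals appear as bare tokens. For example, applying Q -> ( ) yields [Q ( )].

[B [Q ( [B [Q < >]] )] [B [Q < [B [Q ( )]] >]]]

B
Q B
( B ) B
( Q ) B
( < > ) B
( < > ) Q
( < > ) < B >
( < > ) < Q >
( < > ) < ( ) >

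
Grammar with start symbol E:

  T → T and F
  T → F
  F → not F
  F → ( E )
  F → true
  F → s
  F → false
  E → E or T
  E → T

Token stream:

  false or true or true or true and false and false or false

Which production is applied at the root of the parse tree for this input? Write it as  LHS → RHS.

[E [E [E [E [E [T [F false]]] or [T [F true]]] or [T [F true]]] or [T [T [T [F true]] and [F false]] and [F false]]] or [T [F false]]]

E → E or T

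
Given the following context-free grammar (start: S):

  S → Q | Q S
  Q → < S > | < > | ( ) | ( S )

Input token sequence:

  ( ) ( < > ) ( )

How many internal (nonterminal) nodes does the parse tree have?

8

[S [Q ( )] [S [Q ( [S [Q < >]] )] [S [Q ( )]]]]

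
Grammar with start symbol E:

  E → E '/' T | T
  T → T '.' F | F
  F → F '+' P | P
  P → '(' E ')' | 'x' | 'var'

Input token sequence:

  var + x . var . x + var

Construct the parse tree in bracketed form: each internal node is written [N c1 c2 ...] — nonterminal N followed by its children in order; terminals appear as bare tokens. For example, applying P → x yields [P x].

[E [T [T [T [F [F [P var]] + [P x]]] . [F [P var]]] . [F [F [P x]] + [P var]]]]

E
T
T . F
T . F . F
F . F . F
F + P . F . F
P + P . F . F
var + P . F . F
var + x . F . F
var + x . P . F
var + x . var . F
var + x . var . F + P
var + x . var . P + P
var + x . var . x + P
var + x . var . x + var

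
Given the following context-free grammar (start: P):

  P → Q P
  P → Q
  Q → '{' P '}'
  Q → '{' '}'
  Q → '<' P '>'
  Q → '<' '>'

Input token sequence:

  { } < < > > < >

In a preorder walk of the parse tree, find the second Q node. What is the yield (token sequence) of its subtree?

[P [Q { }] [P [Q < [P [Q < >]] >] [P [Q < >]]]]

< < > >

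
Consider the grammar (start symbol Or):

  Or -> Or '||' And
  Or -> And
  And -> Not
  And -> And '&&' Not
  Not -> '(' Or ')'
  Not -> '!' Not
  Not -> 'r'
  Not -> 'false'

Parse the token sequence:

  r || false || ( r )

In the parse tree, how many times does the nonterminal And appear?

[Or [Or [Or [And [Not r]]] || [And [Not false]]] || [And [Not ( [Or [And [Not r]]] )]]]

4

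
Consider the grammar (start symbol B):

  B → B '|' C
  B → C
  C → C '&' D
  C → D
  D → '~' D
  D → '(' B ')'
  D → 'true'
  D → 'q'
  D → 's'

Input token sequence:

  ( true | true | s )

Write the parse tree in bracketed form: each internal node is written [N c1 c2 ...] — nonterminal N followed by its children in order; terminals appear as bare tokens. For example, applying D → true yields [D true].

[B [C [D ( [B [B [B [C [D true]]] | [C [D true]]] | [C [D s]]] )]]]

B
C
D
( B )
( B | C )
( B | C | C )
( C | C | C )
( D | C | C )
( true | C | C )
( true | D | C )
( true | true | C )
( true | true | D )
( true | true | s )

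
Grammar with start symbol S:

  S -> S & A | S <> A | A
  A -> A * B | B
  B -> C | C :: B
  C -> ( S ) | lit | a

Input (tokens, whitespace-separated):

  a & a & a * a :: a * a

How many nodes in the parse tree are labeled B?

[S [S [S [A [B [C a]]]] & [A [B [C a]]]] & [A [A [A [B [C a]]] * [B [C a] :: [B [C a]]]] * [B [C a]]]]

6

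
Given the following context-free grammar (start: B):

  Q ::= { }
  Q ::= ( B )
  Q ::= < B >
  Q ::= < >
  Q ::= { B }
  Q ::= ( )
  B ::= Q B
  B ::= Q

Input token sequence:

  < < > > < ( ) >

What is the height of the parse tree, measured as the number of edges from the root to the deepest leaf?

5

[B [Q < [B [Q < >]] >] [B [Q < [B [Q ( )]] >]]]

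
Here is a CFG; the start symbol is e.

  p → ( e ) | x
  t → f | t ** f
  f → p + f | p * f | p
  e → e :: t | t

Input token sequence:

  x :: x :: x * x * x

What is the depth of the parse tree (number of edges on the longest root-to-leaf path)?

[e [e [e [t [f [p x]]]] :: [t [f [p x]]]] :: [t [f [p x] * [f [p x] * [f [p x]]]]]]

6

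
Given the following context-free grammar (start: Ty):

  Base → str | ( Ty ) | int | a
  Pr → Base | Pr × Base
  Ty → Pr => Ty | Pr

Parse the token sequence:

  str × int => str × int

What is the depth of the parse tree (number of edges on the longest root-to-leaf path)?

[Ty [Pr [Pr [Base str]] × [Base int]] => [Ty [Pr [Pr [Base str]] × [Base int]]]]

5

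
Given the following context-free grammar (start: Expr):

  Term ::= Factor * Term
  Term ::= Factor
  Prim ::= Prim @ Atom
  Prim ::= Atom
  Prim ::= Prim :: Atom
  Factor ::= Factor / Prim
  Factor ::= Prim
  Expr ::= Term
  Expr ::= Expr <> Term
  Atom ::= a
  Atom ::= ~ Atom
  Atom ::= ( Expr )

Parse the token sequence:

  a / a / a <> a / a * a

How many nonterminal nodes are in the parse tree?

23

[Expr [Expr [Term [Factor [Factor [Factor [Prim [Atom a]]] / [Prim [Atom a]]] / [Prim [Atom a]]]]] <> [Term [Factor [Factor [Prim [Atom a]]] / [Prim [Atom a]]] * [Term [Factor [Prim [Atom a]]]]]]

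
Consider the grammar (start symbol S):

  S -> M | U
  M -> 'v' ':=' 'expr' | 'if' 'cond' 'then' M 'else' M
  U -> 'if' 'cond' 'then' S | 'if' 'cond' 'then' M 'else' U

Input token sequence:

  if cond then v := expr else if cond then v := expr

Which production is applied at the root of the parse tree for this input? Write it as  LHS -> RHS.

S -> U

[S [U if cond then [M v := expr] else [U if cond then [S [M v := expr]]]]]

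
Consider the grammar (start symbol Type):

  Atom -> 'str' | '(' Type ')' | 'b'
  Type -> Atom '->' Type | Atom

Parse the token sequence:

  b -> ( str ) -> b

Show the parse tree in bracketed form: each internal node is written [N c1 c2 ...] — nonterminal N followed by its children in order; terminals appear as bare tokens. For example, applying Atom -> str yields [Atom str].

[Type [Atom b] -> [Type [Atom ( [Type [Atom str]] )] -> [Type [Atom b]]]]

Type
Atom -> Type
b -> Type
b -> Atom -> Type
b -> ( Type ) -> Type
b -> ( Atom ) -> Type
b -> ( str ) -> Type
b -> ( str ) -> Atom
b -> ( str ) -> b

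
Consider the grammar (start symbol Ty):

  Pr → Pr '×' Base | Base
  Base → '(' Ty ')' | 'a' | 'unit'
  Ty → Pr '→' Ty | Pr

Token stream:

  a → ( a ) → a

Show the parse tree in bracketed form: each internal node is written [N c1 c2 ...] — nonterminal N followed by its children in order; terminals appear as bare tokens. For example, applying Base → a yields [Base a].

Ty
Pr → Ty
Base → Ty
a → Ty
a → Pr → Ty
a → Base → Ty
a → ( Ty ) → Ty
a → ( Pr ) → Ty
a → ( Base ) → Ty
a → ( a ) → Ty
a → ( a ) → Pr
a → ( a ) → Base
a → ( a ) → a

[Ty [Pr [Base a]] → [Ty [Pr [Base ( [Ty [Pr [Base a]]] )]] → [Ty [Pr [Base a]]]]]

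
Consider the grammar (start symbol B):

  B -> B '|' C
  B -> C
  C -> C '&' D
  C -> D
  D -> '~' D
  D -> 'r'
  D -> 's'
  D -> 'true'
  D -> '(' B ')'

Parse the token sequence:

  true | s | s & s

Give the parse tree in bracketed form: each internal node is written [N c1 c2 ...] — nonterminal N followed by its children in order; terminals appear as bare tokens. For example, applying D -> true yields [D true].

B
B | C
B | C | C
C | C | C
D | C | C
true | C | C
true | D | C
true | s | C
true | s | C & D
true | s | D & D
true | s | s & D
true | s | s & s

[B [B [B [C [D true]]] | [C [D s]]] | [C [C [D s]] & [D s]]]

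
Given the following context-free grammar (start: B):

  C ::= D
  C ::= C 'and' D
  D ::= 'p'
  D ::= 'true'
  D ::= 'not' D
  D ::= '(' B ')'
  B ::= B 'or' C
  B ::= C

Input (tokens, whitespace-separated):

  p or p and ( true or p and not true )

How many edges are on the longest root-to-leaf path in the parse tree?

7

[B [B [C [D p]]] or [C [C [D p]] and [D ( [B [B [C [D true]]] or [C [C [D p]] and [D not [D true]]]] )]]]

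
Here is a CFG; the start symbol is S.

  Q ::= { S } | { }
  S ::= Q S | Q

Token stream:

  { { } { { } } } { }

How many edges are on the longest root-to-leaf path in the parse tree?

[S [Q { [S [Q { }] [S [Q { [S [Q { }]] }]]] }] [S [Q { }]]]

7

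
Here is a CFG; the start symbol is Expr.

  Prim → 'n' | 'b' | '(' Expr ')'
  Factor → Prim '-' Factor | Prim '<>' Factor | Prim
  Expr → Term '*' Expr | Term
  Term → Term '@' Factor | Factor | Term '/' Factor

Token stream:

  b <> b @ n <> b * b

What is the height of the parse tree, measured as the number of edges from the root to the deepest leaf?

6

[Expr [Term [Term [Factor [Prim b] <> [Factor [Prim b]]]] @ [Factor [Prim n] <> [Factor [Prim b]]]] * [Expr [Term [Factor [Prim b]]]]]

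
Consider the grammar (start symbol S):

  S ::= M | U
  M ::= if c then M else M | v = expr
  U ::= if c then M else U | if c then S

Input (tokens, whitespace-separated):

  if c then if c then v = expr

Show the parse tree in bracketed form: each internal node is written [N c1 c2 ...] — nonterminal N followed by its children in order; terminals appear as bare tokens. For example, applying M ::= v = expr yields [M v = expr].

S
U
if c then S
if c then U
if c then if c then S
if c then if c then M
if c then if c then v = expr

[S [U if c then [S [U if c then [S [M v = expr]]]]]]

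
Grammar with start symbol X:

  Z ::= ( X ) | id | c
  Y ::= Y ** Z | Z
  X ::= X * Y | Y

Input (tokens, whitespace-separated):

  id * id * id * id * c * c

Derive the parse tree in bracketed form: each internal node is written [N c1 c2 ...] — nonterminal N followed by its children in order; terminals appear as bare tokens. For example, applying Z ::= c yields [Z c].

X
X * Y
X * Y * Y
X * Y * Y * Y
X * Y * Y * Y * Y
X * Y * Y * Y * Y * Y
Y * Y * Y * Y * Y * Y
Z * Y * Y * Y * Y * Y
id * Y * Y * Y * Y * Y
id * Z * Y * Y * Y * Y
id * id * Y * Y * Y * Y
id * id * Z * Y * Y * Y
id * id * id * Y * Y * Y
id * id * id * Z * Y * Y
id * id * id * id * Y * Y
id * id * id * id * Z * Y
id * id * id * id * c * Y
id * id * id * id * c * Z
id * id * id * id * c * c

[X [X [X [X [X [X [Y [Z id]]] * [Y [Z id]]] * [Y [Z id]]] * [Y [Z id]]] * [Y [Z c]]] * [Y [Z c]]]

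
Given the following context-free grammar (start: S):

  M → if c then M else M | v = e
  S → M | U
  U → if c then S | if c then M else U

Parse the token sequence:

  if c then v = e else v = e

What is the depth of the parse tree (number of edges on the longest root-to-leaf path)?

[S [M if c then [M v = e] else [M v = e]]]

3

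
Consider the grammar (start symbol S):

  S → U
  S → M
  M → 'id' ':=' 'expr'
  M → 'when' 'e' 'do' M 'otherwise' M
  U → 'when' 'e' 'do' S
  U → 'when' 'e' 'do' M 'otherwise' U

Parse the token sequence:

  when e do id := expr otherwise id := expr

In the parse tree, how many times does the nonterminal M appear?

[S [M when e do [M id := expr] otherwise [M id := expr]]]

3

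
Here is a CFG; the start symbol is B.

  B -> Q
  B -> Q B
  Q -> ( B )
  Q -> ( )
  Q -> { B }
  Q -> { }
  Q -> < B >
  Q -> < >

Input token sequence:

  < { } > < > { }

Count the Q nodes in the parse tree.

[B [Q < [B [Q { }]] >] [B [Q < >] [B [Q { }]]]]

4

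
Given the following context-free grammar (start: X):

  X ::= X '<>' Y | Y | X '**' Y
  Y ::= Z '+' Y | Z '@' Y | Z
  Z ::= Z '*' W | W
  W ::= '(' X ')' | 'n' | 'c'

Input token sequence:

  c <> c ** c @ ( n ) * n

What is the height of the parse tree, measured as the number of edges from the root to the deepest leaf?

10

[X [X [X [Y [Z [W c]]]] <> [Y [Z [W c]]]] ** [Y [Z [W c]] @ [Y [Z [Z [W ( [X [Y [Z [W n]]]] )]] * [W n]]]]]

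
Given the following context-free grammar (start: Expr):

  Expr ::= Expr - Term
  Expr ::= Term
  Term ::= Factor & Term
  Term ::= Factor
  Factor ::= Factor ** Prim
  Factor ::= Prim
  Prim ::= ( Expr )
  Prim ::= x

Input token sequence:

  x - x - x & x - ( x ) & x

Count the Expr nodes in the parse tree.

5

[Expr [Expr [Expr [Expr [Term [Factor [Prim x]]]] - [Term [Factor [Prim x]]]] - [Term [Factor [Prim x]] & [Term [Factor [Prim x]]]]] - [Term [Factor [Prim ( [Expr [Term [Factor [Prim x]]]] )]] & [Term [Factor [Prim x]]]]]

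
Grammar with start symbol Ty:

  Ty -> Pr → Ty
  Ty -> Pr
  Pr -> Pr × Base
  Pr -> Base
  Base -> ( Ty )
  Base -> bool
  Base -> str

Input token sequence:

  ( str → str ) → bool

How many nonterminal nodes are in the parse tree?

12

[Ty [Pr [Base ( [Ty [Pr [Base str]] → [Ty [Pr [Base str]]]] )]] → [Ty [Pr [Base bool]]]]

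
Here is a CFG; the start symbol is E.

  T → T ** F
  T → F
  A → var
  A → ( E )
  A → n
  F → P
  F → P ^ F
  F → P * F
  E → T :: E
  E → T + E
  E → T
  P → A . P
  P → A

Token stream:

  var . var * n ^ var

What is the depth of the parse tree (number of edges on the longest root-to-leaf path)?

7

[E [T [F [P [A var] . [P [A var]]] * [F [P [A n]] ^ [F [P [A var]]]]]]]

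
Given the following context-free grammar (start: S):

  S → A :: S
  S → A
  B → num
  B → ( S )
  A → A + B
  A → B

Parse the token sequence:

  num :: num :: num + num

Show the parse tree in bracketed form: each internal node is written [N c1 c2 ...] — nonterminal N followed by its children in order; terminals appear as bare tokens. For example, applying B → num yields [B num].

S
A :: S
B :: S
num :: S
num :: A :: S
num :: B :: S
num :: num :: S
num :: num :: A
num :: num :: A + B
num :: num :: B + B
num :: num :: num + B
num :: num :: num + num

[S [A [B num]] :: [S [A [B num]] :: [S [A [A [B num]] + [B num]]]]]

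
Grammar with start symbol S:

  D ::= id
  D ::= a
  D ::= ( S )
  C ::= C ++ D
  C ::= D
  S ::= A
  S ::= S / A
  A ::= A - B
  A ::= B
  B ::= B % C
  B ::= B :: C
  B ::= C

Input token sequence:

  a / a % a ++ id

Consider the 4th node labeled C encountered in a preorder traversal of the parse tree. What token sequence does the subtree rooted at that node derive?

[S [S [A [B [C [D a]]]]] / [A [B [B [C [D a]]] % [C [C [D a]] ++ [D id]]]]]

a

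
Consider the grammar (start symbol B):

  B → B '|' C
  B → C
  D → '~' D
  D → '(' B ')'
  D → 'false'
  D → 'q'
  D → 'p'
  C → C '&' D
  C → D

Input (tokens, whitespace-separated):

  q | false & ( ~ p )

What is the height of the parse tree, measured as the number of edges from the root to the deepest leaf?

[B [B [C [D q]]] | [C [C [D false]] & [D ( [B [C [D ~ [D p]]]] )]]]

7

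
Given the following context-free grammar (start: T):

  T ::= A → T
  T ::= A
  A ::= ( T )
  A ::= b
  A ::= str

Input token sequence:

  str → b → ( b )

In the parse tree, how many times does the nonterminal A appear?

4

[T [A str] → [T [A b] → [T [A ( [T [A b]] )]]]]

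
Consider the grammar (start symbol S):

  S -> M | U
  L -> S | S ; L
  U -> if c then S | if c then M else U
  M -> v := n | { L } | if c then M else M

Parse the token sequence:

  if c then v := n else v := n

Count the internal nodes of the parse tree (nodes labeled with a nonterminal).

[S [M if c then [M v := n] else [M v := n]]]

4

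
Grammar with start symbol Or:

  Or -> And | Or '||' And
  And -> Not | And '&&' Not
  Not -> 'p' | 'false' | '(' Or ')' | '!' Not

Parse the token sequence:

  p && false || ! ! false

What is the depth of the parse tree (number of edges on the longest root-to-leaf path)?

[Or [Or [And [And [Not p]] && [Not false]]] || [And [Not ! [Not ! [Not false]]]]]

5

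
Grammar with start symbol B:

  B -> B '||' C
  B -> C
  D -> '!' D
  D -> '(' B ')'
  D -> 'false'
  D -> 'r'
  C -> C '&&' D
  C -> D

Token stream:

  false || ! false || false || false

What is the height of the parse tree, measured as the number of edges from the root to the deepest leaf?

6

[B [B [B [B [C [D false]]] || [C [D ! [D false]]]] || [C [D false]]] || [C [D false]]]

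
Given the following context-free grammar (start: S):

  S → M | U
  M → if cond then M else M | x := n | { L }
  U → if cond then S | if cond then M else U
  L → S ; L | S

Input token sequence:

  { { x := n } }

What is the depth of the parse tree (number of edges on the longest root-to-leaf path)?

8

[S [M { [L [S [M { [L [S [M x := n]]] }]]] }]]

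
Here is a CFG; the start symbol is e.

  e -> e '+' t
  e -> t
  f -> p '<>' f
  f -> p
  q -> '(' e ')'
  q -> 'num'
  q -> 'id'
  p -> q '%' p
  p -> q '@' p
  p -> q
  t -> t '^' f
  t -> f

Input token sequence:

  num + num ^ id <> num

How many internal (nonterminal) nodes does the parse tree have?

[e [e [t [f [p [q num]]]]] + [t [t [f [p [q num]]]] ^ [f [p [q id]] <> [f [p [q num]]]]]]

17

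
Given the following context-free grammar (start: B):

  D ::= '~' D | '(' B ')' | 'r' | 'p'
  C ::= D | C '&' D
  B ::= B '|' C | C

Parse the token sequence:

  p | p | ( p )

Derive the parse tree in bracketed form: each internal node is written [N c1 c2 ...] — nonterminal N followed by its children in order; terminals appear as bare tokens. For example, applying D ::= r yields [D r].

[B [B [B [C [D p]]] | [C [D p]]] | [C [D ( [B [C [D p]]] )]]]

B
B | C
B | C | C
C | C | C
D | C | C
p | C | C
p | D | C
p | p | C
p | p | D
p | p | ( B )
p | p | ( C )
p | p | ( D )
p | p | ( p )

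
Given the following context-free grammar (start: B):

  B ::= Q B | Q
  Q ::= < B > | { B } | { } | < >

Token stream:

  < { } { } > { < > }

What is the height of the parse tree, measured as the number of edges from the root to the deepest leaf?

5

[B [Q < [B [Q { }] [B [Q { }]]] >] [B [Q { [B [Q < >]] }]]]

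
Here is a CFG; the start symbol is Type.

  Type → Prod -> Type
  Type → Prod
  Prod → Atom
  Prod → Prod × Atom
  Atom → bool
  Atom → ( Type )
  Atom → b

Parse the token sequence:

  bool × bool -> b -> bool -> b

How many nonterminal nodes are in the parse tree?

14

[Type [Prod [Prod [Atom bool]] × [Atom bool]] -> [Type [Prod [Atom b]] -> [Type [Prod [Atom bool]] -> [Type [Prod [Atom b]]]]]]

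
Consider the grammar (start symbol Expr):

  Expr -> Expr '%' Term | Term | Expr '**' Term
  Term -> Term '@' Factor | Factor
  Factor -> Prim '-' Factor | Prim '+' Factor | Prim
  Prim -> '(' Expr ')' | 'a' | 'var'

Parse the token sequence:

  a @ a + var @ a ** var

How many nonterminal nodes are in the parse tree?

[Expr [Expr [Term [Term [Term [Factor [Prim a]]] @ [Factor [Prim a] + [Factor [Prim var]]]] @ [Factor [Prim a]]]] ** [Term [Factor [Prim var]]]]

16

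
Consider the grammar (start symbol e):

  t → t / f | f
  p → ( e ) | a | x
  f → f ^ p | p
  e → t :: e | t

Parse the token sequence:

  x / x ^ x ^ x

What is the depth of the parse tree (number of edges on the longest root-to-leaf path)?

[e [t [t [f [p x]]] / [f [f [f [p x]] ^ [p x]] ^ [p x]]]]

6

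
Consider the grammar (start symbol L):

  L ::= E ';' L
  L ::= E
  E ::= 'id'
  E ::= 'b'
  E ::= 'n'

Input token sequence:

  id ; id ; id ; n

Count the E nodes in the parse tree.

4

[L [E id] ; [L [E id] ; [L [E id] ; [L [E n]]]]]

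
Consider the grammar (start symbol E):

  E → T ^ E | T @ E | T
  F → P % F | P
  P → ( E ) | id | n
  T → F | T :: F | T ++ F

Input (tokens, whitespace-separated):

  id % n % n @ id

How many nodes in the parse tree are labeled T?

2

[E [T [F [P id] % [F [P n] % [F [P n]]]]] @ [E [T [F [P id]]]]]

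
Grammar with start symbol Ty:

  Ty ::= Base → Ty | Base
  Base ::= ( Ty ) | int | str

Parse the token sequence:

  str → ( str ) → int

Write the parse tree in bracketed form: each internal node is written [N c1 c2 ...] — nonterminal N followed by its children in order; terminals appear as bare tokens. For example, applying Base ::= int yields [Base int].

[Ty [Base str] → [Ty [Base ( [Ty [Base str]] )] → [Ty [Base int]]]]

Ty
Base → Ty
str → Ty
str → Base → Ty
str → ( Ty ) → Ty
str → ( Base ) → Ty
str → ( str ) → Ty
str → ( str ) → Base
str → ( str ) → int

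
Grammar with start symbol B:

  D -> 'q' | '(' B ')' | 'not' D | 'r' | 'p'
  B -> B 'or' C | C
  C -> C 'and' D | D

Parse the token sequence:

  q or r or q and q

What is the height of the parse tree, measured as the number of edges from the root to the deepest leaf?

5

[B [B [B [C [D q]]] or [C [D r]]] or [C [C [D q]] and [D q]]]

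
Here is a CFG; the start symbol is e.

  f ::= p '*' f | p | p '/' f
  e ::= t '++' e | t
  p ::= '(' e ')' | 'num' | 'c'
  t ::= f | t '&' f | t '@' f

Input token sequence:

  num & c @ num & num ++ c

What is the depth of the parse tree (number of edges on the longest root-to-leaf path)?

[e [t [t [t [t [f [p num]]] & [f [p c]]] @ [f [p num]]] & [f [p num]]] ++ [e [t [f [p c]]]]]

7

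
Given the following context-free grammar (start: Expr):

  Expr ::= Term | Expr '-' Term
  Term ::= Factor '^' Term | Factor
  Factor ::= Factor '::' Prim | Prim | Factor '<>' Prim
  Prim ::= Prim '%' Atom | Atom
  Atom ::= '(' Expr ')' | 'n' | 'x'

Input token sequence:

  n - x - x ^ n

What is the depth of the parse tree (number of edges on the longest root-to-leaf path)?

7

[Expr [Expr [Expr [Term [Factor [Prim [Atom n]]]]] - [Term [Factor [Prim [Atom x]]]]] - [Term [Factor [Prim [Atom x]]] ^ [Term [Factor [Prim [Atom n]]]]]]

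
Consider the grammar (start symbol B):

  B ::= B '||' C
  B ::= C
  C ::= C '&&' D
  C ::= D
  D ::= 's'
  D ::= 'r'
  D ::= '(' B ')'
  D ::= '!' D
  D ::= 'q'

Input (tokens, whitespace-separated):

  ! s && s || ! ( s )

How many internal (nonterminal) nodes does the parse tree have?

13

[B [B [C [C [D ! [D s]]] && [D s]]] || [C [D ! [D ( [B [C [D s]]] )]]]]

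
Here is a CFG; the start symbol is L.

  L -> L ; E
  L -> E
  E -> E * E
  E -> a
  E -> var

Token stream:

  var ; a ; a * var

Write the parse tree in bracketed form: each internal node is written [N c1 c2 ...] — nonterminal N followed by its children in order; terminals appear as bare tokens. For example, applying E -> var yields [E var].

L
L ; E
L ; E ; E
E ; E ; E
var ; E ; E
var ; a ; E
var ; a ; E * E
var ; a ; a * E
var ; a ; a * var

[L [L [L [E var]] ; [E a]] ; [E [E a] * [E var]]]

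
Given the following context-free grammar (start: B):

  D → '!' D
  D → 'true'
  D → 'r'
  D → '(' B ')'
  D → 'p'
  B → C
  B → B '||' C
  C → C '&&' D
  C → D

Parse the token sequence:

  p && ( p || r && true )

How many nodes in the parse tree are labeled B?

3

[B [C [C [D p]] && [D ( [B [B [C [D p]]] || [C [C [D r]] && [D true]]] )]]]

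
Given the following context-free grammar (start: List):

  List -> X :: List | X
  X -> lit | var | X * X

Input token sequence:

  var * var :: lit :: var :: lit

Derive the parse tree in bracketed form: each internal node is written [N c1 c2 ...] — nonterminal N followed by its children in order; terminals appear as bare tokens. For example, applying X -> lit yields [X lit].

[List [X [X var] * [X var]] :: [List [X lit] :: [List [X var] :: [List [X lit]]]]]

List
X :: List
X * X :: List
var * X :: List
var * var :: List
var * var :: X :: List
var * var :: lit :: List
var * var :: lit :: X :: List
var * var :: lit :: var :: List
var * var :: lit :: var :: X
var * var :: lit :: var :: lit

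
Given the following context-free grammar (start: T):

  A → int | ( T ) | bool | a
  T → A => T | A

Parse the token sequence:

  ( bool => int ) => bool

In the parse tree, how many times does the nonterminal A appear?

[T [A ( [T [A bool] => [T [A int]]] )] => [T [A bool]]]

4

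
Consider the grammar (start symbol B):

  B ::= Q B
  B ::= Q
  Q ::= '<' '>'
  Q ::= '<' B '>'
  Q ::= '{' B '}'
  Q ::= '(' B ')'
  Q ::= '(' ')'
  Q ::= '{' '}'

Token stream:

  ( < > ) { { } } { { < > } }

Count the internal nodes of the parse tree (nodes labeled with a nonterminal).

14

[B [Q ( [B [Q < >]] )] [B [Q { [B [Q { }]] }] [B [Q { [B [Q { [B [Q < >]] }]] }]]]]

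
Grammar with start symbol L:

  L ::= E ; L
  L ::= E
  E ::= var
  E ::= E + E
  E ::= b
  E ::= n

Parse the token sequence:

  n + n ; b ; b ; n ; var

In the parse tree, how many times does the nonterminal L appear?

[L [E [E n] + [E n]] ; [L [E b] ; [L [E b] ; [L [E n] ; [L [E var]]]]]]

5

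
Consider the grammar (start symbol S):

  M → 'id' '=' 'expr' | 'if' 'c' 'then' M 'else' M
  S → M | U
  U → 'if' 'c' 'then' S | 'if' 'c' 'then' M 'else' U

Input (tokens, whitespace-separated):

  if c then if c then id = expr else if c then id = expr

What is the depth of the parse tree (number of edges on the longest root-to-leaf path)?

[S [U if c then [S [U if c then [M id = expr] else [U if c then [S [M id = expr]]]]]]]

7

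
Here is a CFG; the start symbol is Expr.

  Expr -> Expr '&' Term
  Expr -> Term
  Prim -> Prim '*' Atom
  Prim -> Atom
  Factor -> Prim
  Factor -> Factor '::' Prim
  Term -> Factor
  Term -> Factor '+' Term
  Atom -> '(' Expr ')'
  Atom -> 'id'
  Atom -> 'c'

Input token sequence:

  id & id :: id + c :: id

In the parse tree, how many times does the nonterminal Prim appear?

5

[Expr [Expr [Term [Factor [Prim [Atom id]]]]] & [Term [Factor [Factor [Prim [Atom id]]] :: [Prim [Atom id]]] + [Term [Factor [Factor [Prim [Atom c]]] :: [Prim [Atom id]]]]]]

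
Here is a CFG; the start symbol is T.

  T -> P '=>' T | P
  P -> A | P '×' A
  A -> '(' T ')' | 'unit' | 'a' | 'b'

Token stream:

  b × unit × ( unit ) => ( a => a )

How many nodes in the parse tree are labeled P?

7

[T [P [P [P [A b]] × [A unit]] × [A ( [T [P [A unit]]] )]] => [T [P [A ( [T [P [A a]] => [T [P [A a]]]] )]]]]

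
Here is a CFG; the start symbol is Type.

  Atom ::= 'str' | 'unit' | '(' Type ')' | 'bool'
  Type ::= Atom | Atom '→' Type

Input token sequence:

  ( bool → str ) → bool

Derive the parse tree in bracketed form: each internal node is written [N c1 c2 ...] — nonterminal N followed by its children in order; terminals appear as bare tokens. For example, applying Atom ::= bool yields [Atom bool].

[Type [Atom ( [Type [Atom bool] → [Type [Atom str]]] )] → [Type [Atom bool]]]

Type
Atom → Type
( Type ) → Type
( Atom → Type ) → Type
( bool → Type ) → Type
( bool → Atom ) → Type
( bool → str ) → Type
( bool → str ) → Atom
( bool → str ) → bool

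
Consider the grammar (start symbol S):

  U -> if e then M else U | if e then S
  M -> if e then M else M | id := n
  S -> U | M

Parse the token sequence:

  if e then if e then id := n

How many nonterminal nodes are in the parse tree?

6

[S [U if e then [S [U if e then [S [M id := n]]]]]]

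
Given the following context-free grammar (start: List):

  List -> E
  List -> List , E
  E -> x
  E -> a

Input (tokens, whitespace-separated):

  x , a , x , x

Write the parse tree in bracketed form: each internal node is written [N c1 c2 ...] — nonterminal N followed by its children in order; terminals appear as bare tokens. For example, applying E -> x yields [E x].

[List [List [List [List [E x]] , [E a]] , [E x]] , [E x]]

List
List , E
List , E , E
List , E , E , E
E , E , E , E
x , E , E , E
x , a , E , E
x , a , x , E
x , a , x , x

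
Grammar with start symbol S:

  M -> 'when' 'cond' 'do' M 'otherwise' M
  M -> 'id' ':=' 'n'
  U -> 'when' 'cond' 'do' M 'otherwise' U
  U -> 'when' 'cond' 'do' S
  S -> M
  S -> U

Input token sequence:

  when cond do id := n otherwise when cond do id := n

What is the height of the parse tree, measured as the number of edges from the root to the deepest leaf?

5

[S [U when cond do [M id := n] otherwise [U when cond do [S [M id := n]]]]]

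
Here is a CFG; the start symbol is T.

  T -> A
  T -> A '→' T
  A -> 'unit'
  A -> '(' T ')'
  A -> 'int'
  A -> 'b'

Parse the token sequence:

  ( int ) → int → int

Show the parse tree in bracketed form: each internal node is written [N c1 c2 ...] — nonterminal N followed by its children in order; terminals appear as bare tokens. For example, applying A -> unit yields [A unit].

[T [A ( [T [A int]] )] → [T [A int] → [T [A int]]]]

T
A → T
( T ) → T
( A ) → T
( int ) → T
( int ) → A → T
( int ) → int → T
( int ) → int → A
( int ) → int → int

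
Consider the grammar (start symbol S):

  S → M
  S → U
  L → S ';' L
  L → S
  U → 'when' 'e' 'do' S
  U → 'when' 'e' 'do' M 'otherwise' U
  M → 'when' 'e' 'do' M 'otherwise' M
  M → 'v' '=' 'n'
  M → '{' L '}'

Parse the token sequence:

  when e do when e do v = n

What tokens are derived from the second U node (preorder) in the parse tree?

[S [U when e do [S [U when e do [S [M v = n]]]]]]

when e do v = n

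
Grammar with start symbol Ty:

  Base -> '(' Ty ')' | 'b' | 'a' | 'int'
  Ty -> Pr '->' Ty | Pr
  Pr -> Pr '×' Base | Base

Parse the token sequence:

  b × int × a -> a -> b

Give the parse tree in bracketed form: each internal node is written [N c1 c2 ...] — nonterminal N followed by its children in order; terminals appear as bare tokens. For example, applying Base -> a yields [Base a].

Ty
Pr -> Ty
Pr × Base -> Ty
Pr × Base × Base -> Ty
Base × Base × Base -> Ty
b × Base × Base -> Ty
b × int × Base -> Ty
b × int × a -> Ty
b × int × a -> Pr -> Ty
b × int × a -> Base -> Ty
b × int × a -> a -> Ty
b × int × a -> a -> Pr
b × int × a -> a -> Base
b × int × a -> a -> b

[Ty [Pr [Pr [Pr [Base b]] × [Base int]] × [Base a]] -> [Ty [Pr [Base a]] -> [Ty [Pr [Base b]]]]]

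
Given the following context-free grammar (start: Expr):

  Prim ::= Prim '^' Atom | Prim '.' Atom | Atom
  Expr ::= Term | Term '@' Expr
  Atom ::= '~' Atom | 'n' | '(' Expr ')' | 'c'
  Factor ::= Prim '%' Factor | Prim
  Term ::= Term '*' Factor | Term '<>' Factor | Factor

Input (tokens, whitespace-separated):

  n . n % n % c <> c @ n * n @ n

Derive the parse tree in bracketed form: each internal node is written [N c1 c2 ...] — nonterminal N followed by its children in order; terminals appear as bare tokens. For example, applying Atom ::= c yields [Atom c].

[Expr [Term [Term [Factor [Prim [Prim [Atom n]] . [Atom n]] % [Factor [Prim [Atom n]] % [Factor [Prim [Atom c]]]]]] <> [Factor [Prim [Atom c]]]] @ [Expr [Term [Term [Factor [Prim [Atom n]]]] * [Factor [Prim [Atom n]]]] @ [Expr [Term [Factor [Prim [Atom n]]]]]]]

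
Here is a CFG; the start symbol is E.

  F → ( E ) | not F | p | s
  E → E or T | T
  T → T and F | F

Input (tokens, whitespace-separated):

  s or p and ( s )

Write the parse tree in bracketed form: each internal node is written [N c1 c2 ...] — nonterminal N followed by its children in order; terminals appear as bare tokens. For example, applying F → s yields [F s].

[E [E [T [F s]]] or [T [T [F p]] and [F ( [E [T [F s]]] )]]]

E
E or T
T or T
F or T
s or T
s or T and F
s or F and F
s or p and F
s or p and ( E )
s or p and ( T )
s or p and ( F )
s or p and ( s )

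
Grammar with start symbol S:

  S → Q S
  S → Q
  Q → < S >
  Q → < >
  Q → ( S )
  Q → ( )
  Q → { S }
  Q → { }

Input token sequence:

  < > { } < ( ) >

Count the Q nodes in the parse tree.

4

[S [Q < >] [S [Q { }] [S [Q < [S [Q ( )]] >]]]]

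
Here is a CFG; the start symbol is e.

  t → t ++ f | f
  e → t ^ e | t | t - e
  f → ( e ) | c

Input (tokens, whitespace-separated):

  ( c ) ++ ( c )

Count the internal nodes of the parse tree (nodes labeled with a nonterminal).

[e [t [t [f ( [e [t [f c]]] )]] ++ [f ( [e [t [f c]]] )]]]

11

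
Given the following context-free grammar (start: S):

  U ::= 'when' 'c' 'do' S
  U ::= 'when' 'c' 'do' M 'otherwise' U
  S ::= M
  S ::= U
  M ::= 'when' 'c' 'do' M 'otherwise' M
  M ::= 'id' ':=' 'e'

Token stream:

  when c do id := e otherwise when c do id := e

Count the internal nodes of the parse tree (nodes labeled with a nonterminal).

6

[S [U when c do [M id := e] otherwise [U when c do [S [M id := e]]]]]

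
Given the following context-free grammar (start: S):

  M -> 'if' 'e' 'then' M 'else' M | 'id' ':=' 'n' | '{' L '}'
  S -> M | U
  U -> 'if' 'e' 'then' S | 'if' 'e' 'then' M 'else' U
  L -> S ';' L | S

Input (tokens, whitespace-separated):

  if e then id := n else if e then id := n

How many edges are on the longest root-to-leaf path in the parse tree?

[S [U if e then [M id := n] else [U if e then [S [M id := n]]]]]

5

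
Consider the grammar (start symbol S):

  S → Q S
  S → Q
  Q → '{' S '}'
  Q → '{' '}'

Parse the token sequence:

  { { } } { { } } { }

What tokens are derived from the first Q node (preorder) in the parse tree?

[S [Q { [S [Q { }]] }] [S [Q { [S [Q { }]] }] [S [Q { }]]]]

{ { } }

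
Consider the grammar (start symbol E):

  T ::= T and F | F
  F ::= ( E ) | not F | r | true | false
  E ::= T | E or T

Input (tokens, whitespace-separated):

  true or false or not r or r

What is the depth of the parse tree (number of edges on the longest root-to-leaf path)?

6

[E [E [E [E [T [F true]]] or [T [F false]]] or [T [F not [F r]]]] or [T [F r]]]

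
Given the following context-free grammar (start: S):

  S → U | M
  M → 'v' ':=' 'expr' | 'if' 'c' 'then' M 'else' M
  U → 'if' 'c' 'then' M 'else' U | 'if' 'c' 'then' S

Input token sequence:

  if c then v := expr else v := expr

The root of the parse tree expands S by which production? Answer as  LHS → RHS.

S → M

[S [M if c then [M v := expr] else [M v := expr]]]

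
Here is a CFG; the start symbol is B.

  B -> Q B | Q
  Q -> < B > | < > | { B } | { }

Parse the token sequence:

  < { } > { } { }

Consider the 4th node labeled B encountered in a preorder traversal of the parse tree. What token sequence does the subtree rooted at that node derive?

{ }

[B [Q < [B [Q { }]] >] [B [Q { }] [B [Q { }]]]]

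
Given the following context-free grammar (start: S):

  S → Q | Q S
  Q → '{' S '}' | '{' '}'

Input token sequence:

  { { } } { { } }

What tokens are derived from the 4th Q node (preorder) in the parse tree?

{ }

[S [Q { [S [Q { }]] }] [S [Q { [S [Q { }]] }]]]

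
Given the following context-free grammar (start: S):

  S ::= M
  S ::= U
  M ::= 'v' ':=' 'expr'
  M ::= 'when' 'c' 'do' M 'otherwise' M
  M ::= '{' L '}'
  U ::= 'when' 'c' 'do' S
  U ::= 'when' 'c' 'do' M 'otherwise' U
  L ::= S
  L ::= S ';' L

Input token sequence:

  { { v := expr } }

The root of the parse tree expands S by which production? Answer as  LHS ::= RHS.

S ::= M

[S [M { [L [S [M { [L [S [M v := expr]]] }]]] }]]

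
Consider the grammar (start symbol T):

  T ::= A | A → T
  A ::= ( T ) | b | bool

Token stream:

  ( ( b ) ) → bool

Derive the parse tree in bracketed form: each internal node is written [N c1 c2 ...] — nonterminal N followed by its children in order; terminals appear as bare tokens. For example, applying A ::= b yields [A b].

[T [A ( [T [A ( [T [A b]] )]] )] → [T [A bool]]]

T
A → T
( T ) → T
( A ) → T
( ( T ) ) → T
( ( A ) ) → T
( ( b ) ) → T
( ( b ) ) → A
( ( b ) ) → bool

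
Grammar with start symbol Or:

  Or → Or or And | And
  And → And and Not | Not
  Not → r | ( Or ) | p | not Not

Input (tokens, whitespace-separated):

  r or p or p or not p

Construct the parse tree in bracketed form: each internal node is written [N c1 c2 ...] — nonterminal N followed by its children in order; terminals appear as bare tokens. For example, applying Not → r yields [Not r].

Or
Or or And
Or or And or And
Or or And or And or And
And or And or And or And
Not or And or And or And
r or And or And or And
r or Not or And or And
r or p or And or And
r or p or Not or And
r or p or p or And
r or p or p or Not
r or p or p or not Not
r or p or p or not p

[Or [Or [Or [Or [And [Not r]]] or [And [Not p]]] or [And [Not p]]] or [And [Not not [Not p]]]]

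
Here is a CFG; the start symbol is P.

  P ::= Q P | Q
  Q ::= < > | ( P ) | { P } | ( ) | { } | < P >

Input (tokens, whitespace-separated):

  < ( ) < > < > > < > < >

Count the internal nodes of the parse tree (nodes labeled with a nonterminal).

[P [Q < [P [Q ( )] [P [Q < >] [P [Q < >]]]] >] [P [Q < >] [P [Q < >]]]]

12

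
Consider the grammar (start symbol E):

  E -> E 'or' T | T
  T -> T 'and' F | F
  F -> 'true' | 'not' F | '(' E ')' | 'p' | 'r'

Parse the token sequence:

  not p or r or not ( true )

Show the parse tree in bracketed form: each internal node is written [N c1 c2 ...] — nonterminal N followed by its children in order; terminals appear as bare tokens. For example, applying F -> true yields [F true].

E
E or T
E or T or T
T or T or T
F or T or T
not F or T or T
not p or T or T
not p or F or T
not p or r or T
not p or r or F
not p or r or not F
not p or r or not ( E )
not p or r or not ( T )
not p or r or not ( F )
not p or r or not ( true )

[E [E [E [T [F not [F p]]]] or [T [F r]]] or [T [F not [F ( [E [T [F true]]] )]]]]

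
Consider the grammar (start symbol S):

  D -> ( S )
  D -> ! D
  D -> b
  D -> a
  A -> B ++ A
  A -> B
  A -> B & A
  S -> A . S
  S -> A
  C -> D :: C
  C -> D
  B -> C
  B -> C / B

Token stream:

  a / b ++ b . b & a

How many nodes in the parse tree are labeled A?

[S [A [B [C [D a]] / [B [C [D b]]]] ++ [A [B [C [D b]]]]] . [S [A [B [C [D b]]] & [A [B [C [D a]]]]]]]

4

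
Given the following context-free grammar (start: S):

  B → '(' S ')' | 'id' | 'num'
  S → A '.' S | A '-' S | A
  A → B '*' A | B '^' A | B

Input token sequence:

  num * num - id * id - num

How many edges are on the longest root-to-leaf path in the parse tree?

5

[S [A [B num] * [A [B num]]] - [S [A [B id] * [A [B id]]] - [S [A [B num]]]]]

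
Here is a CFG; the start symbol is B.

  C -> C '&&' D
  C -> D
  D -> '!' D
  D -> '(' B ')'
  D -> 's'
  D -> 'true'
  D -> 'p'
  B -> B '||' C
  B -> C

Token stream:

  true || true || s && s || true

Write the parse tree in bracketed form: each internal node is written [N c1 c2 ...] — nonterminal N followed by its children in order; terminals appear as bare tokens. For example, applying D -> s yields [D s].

B
B || C
B || C || C
B || C || C || C
C || C || C || C
D || C || C || C
true || C || C || C
true || D || C || C
true || true || C || C
true || true || C && D || C
true || true || D && D || C
true || true || s && D || C
true || true || s && s || C
true || true || s && s || D
true || true || s && s || true

[B [B [B [B [C [D true]]] || [C [D true]]] || [C [C [D s]] && [D s]]] || [C [D true]]]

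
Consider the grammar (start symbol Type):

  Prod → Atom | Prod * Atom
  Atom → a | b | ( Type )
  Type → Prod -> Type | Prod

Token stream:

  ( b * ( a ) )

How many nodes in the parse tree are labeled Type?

[Type [Prod [Atom ( [Type [Prod [Prod [Atom b]] * [Atom ( [Type [Prod [Atom a]]] )]]] )]]]

3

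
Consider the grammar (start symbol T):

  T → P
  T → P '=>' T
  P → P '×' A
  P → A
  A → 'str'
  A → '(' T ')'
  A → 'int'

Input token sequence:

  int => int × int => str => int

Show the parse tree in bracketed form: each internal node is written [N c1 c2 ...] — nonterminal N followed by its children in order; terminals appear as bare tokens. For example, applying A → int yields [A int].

T
P => T
A => T
int => T
int => P => T
int => P × A => T
int => A × A => T
int => int × A => T
int => int × int => T
int => int × int => P => T
int => int × int => A => T
int => int × int => str => T
int => int × int => str => P
int => int × int => str => A
int => int × int => str => int

[T [P [A int]] => [T [P [P [A int]] × [A int]] => [T [P [A str]] => [T [P [A int]]]]]]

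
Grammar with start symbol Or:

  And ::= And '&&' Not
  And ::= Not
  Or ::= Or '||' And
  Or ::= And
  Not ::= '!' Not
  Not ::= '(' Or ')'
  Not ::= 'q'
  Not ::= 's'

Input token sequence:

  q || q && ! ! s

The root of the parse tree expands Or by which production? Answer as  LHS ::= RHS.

[Or [Or [And [Not q]]] || [And [And [Not q]] && [Not ! [Not ! [Not s]]]]]

Or ::= Or '||' And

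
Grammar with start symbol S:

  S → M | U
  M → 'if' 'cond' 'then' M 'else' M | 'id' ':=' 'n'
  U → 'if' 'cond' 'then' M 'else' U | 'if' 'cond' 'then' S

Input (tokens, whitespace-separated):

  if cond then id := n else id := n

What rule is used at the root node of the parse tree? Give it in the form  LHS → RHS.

[S [M if cond then [M id := n] else [M id := n]]]

S → M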